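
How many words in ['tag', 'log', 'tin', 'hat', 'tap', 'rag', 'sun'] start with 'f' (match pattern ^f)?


Pattern ^f anchors to start of word. Check which words begin with 'f':
  'tag' -> no
  'log' -> no
  'tin' -> no
  'hat' -> no
  'tap' -> no
  'rag' -> no
  'sun' -> no
Matching words: []
Count: 0

0


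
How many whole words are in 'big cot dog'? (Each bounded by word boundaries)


Word boundaries (\b) mark the start/end of each word.
Text: 'big cot dog'
Splitting by whitespace:
  Word 1: 'big'
  Word 2: 'cot'
  Word 3: 'dog'
Total whole words: 3

3


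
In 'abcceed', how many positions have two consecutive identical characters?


Looking for consecutive identical characters in 'abcceed':
  pos 0-1: 'a' vs 'b' -> different
  pos 1-2: 'b' vs 'c' -> different
  pos 2-3: 'c' vs 'c' -> MATCH ('cc')
  pos 3-4: 'c' vs 'e' -> different
  pos 4-5: 'e' vs 'e' -> MATCH ('ee')
  pos 5-6: 'e' vs 'd' -> different
Consecutive identical pairs: ['cc', 'ee']
Count: 2

2


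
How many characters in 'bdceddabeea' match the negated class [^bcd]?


Negated class [^bcd] matches any char NOT in {b, c, d}
Scanning 'bdceddabeea':
  pos 0: 'b' -> no (excluded)
  pos 1: 'd' -> no (excluded)
  pos 2: 'c' -> no (excluded)
  pos 3: 'e' -> MATCH
  pos 4: 'd' -> no (excluded)
  pos 5: 'd' -> no (excluded)
  pos 6: 'a' -> MATCH
  pos 7: 'b' -> no (excluded)
  pos 8: 'e' -> MATCH
  pos 9: 'e' -> MATCH
  pos 10: 'a' -> MATCH
Total matches: 5

5


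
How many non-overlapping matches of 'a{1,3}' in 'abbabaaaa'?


Pattern 'a{1,3}' matches between 1 and 3 consecutive a's (greedy).
String: 'abbabaaaa'
Finding runs of a's and applying greedy matching:
  Run at pos 0: 'a' (length 1)
  Run at pos 3: 'a' (length 1)
  Run at pos 5: 'aaaa' (length 4)
Matches: ['a', 'a', 'aaa', 'a']
Count: 4

4


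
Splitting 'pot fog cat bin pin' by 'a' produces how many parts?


Splitting by 'a' breaks the string at each occurrence of the separator.
Text: 'pot fog cat bin pin'
Parts after split:
  Part 1: 'pot fog c'
  Part 2: 't bin pin'
Total parts: 2

2


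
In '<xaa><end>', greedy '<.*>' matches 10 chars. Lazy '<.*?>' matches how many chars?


Greedy '<.*>' tries to match as MUCH as possible.
Lazy '<.*?>' tries to match as LITTLE as possible.

String: '<xaa><end>'
Greedy '<.*>' starts at first '<' and extends to the LAST '>': '<xaa><end>' (10 chars)
Lazy '<.*?>' starts at first '<' and stops at the FIRST '>': '<xaa>' (5 chars)

5


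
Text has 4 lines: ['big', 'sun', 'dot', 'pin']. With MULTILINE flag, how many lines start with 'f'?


With MULTILINE flag, ^ matches the start of each line.
Lines: ['big', 'sun', 'dot', 'pin']
Checking which lines start with 'f':
  Line 1: 'big' -> no
  Line 2: 'sun' -> no
  Line 3: 'dot' -> no
  Line 4: 'pin' -> no
Matching lines: []
Count: 0

0


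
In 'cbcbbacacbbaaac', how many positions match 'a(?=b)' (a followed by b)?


Lookahead 'a(?=b)' matches 'a' only when followed by 'b'.
String: 'cbcbbacacbbaaac'
Checking each position where char is 'a':
  pos 5: 'a' -> no (next='c')
  pos 7: 'a' -> no (next='c')
  pos 11: 'a' -> no (next='a')
  pos 12: 'a' -> no (next='a')
  pos 13: 'a' -> no (next='c')
Matching positions: []
Count: 0

0


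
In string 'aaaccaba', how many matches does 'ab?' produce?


Pattern 'ab?' matches 'a' optionally followed by 'b'.
String: 'aaaccaba'
Scanning left to right for 'a' then checking next char:
  Match 1: 'a' (a not followed by b)
  Match 2: 'a' (a not followed by b)
  Match 3: 'a' (a not followed by b)
  Match 4: 'ab' (a followed by b)
  Match 5: 'a' (a not followed by b)
Total matches: 5

5


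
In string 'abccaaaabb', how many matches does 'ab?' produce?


Pattern 'ab?' matches 'a' optionally followed by 'b'.
String: 'abccaaaabb'
Scanning left to right for 'a' then checking next char:
  Match 1: 'ab' (a followed by b)
  Match 2: 'a' (a not followed by b)
  Match 3: 'a' (a not followed by b)
  Match 4: 'a' (a not followed by b)
  Match 5: 'ab' (a followed by b)
Total matches: 5

5


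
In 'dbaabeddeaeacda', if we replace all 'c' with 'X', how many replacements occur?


re.sub('c', 'X', text) replaces every occurrence of 'c' with 'X'.
Text: 'dbaabeddeaeacda'
Scanning for 'c':
  pos 12: 'c' -> replacement #1
Total replacements: 1

1


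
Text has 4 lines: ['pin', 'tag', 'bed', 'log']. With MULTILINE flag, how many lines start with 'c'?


With MULTILINE flag, ^ matches the start of each line.
Lines: ['pin', 'tag', 'bed', 'log']
Checking which lines start with 'c':
  Line 1: 'pin' -> no
  Line 2: 'tag' -> no
  Line 3: 'bed' -> no
  Line 4: 'log' -> no
Matching lines: []
Count: 0

0


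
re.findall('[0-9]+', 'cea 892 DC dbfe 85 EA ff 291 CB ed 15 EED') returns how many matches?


Pattern '[0-9]+' finds one or more digits.
Text: 'cea 892 DC dbfe 85 EA ff 291 CB ed 15 EED'
Scanning for matches:
  Match 1: '892'
  Match 2: '85'
  Match 3: '291'
  Match 4: '15'
Total matches: 4

4


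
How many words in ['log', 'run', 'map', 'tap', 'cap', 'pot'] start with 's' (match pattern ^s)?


Pattern ^s anchors to start of word. Check which words begin with 's':
  'log' -> no
  'run' -> no
  'map' -> no
  'tap' -> no
  'cap' -> no
  'pot' -> no
Matching words: []
Count: 0

0


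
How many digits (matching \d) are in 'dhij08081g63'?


\d matches any digit 0-9.
Scanning 'dhij08081g63':
  pos 4: '0' -> DIGIT
  pos 5: '8' -> DIGIT
  pos 6: '0' -> DIGIT
  pos 7: '8' -> DIGIT
  pos 8: '1' -> DIGIT
  pos 10: '6' -> DIGIT
  pos 11: '3' -> DIGIT
Digits found: ['0', '8', '0', '8', '1', '6', '3']
Total: 7

7


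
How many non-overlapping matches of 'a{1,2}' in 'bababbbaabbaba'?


Pattern 'a{1,2}' matches between 1 and 2 consecutive a's (greedy).
String: 'bababbbaabbaba'
Finding runs of a's and applying greedy matching:
  Run at pos 1: 'a' (length 1)
  Run at pos 3: 'a' (length 1)
  Run at pos 7: 'aa' (length 2)
  Run at pos 11: 'a' (length 1)
  Run at pos 13: 'a' (length 1)
Matches: ['a', 'a', 'aa', 'a', 'a']
Count: 5

5


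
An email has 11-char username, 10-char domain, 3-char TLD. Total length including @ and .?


An email address has format: username@domain.tld
Username length: 11
'@' character: 1
Domain length: 10
'.' character: 1
TLD length: 3
Total = 11 + 1 + 10 + 1 + 3 = 26

26


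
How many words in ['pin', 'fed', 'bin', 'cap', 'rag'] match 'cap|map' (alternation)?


Alternation 'cap|map' matches either 'cap' or 'map'.
Checking each word:
  'pin' -> no
  'fed' -> no
  'bin' -> no
  'cap' -> MATCH
  'rag' -> no
Matches: ['cap']
Count: 1

1


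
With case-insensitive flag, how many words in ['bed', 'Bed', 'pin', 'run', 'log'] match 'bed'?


Case-insensitive matching: compare each word's lowercase form to 'bed'.
  'bed' -> lower='bed' -> MATCH
  'Bed' -> lower='bed' -> MATCH
  'pin' -> lower='pin' -> no
  'run' -> lower='run' -> no
  'log' -> lower='log' -> no
Matches: ['bed', 'Bed']
Count: 2

2


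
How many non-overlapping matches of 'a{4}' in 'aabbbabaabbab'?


Pattern 'a{4}' matches exactly 4 consecutive a's (greedy, non-overlapping).
String: 'aabbbabaabbab'
Scanning for runs of a's:
  Run at pos 0: 'aa' (length 2) -> 0 match(es)
  Run at pos 5: 'a' (length 1) -> 0 match(es)
  Run at pos 7: 'aa' (length 2) -> 0 match(es)
  Run at pos 11: 'a' (length 1) -> 0 match(es)
Matches found: []
Total: 0

0


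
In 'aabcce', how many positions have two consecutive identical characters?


Looking for consecutive identical characters in 'aabcce':
  pos 0-1: 'a' vs 'a' -> MATCH ('aa')
  pos 1-2: 'a' vs 'b' -> different
  pos 2-3: 'b' vs 'c' -> different
  pos 3-4: 'c' vs 'c' -> MATCH ('cc')
  pos 4-5: 'c' vs 'e' -> different
Consecutive identical pairs: ['aa', 'cc']
Count: 2

2


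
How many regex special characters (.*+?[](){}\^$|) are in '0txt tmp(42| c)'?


Regex special characters are: . * + ? [ ] ( ) { } \ ^ $ |
Scanning '0txt tmp(42| c)':
  pos 8: '(' -> SPECIAL
  pos 11: '|' -> SPECIAL
  pos 14: ')' -> SPECIAL
Special chars found: ['(', '|', ')']
Total: 3

3


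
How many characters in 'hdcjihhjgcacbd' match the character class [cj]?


Character class [cj] matches any of: {c, j}
Scanning string 'hdcjihhjgcacbd' character by character:
  pos 0: 'h' -> no
  pos 1: 'd' -> no
  pos 2: 'c' -> MATCH
  pos 3: 'j' -> MATCH
  pos 4: 'i' -> no
  pos 5: 'h' -> no
  pos 6: 'h' -> no
  pos 7: 'j' -> MATCH
  pos 8: 'g' -> no
  pos 9: 'c' -> MATCH
  pos 10: 'a' -> no
  pos 11: 'c' -> MATCH
  pos 12: 'b' -> no
  pos 13: 'd' -> no
Total matches: 5

5


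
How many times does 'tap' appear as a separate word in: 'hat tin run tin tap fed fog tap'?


Scanning each word for exact match 'tap':
  Word 1: 'hat' -> no
  Word 2: 'tin' -> no
  Word 3: 'run' -> no
  Word 4: 'tin' -> no
  Word 5: 'tap' -> MATCH
  Word 6: 'fed' -> no
  Word 7: 'fog' -> no
  Word 8: 'tap' -> MATCH
Total matches: 2

2


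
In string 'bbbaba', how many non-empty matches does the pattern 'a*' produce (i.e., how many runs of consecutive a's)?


Pattern 'a*' matches zero or more a's. We want non-empty runs of consecutive a's.
String: 'bbbaba'
Walking through the string to find runs of a's:
  Run 1: positions 3-3 -> 'a'
  Run 2: positions 5-5 -> 'a'
Non-empty runs found: ['a', 'a']
Count: 2

2


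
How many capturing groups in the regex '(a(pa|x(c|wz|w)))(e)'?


To count capturing groups, count each '(' that starts a group.
Pattern: '(a(pa|x(c|wz|w)))(e)'
Walking through the pattern:
  Position 0: '(' -> group #1
  Position 2: '(' -> group #2
  Position 7: '(' -> group #3
  Position 17: '(' -> group #4
Total capturing groups: 4

4


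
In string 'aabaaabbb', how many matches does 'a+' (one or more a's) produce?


Pattern 'a+' matches one or more consecutive a's.
String: 'aabaaabbb'
Scanning for runs of a:
  Match 1: 'aa' (length 2)
  Match 2: 'aaa' (length 3)
Total matches: 2

2


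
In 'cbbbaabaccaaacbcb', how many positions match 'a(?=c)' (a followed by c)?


Lookahead 'a(?=c)' matches 'a' only when followed by 'c'.
String: 'cbbbaabaccaaacbcb'
Checking each position where char is 'a':
  pos 4: 'a' -> no (next='a')
  pos 5: 'a' -> no (next='b')
  pos 7: 'a' -> MATCH (next='c')
  pos 10: 'a' -> no (next='a')
  pos 11: 'a' -> no (next='a')
  pos 12: 'a' -> MATCH (next='c')
Matching positions: [7, 12]
Count: 2

2


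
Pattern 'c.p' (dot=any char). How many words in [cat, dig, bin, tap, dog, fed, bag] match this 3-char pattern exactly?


Pattern 'c.p' means: starts with 'c', any single char, ends with 'p'.
Checking each word (must be exactly 3 chars):
  'cat' (len=3): no
  'dig' (len=3): no
  'bin' (len=3): no
  'tap' (len=3): no
  'dog' (len=3): no
  'fed' (len=3): no
  'bag' (len=3): no
Matching words: []
Total: 0

0


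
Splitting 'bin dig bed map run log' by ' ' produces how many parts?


Splitting by ' ' breaks the string at each occurrence of the separator.
Text: 'bin dig bed map run log'
Parts after split:
  Part 1: 'bin'
  Part 2: 'dig'
  Part 3: 'bed'
  Part 4: 'map'
  Part 5: 'run'
  Part 6: 'log'
Total parts: 6

6


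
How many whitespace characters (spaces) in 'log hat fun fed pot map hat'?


\s matches whitespace characters (spaces, tabs, etc.).
Text: 'log hat fun fed pot map hat'
This text has 7 words separated by spaces.
Number of spaces = number of words - 1 = 7 - 1 = 6

6


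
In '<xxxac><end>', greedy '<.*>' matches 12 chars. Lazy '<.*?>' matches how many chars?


Greedy '<.*>' tries to match as MUCH as possible.
Lazy '<.*?>' tries to match as LITTLE as possible.

String: '<xxxac><end>'
Greedy '<.*>' starts at first '<' and extends to the LAST '>': '<xxxac><end>' (12 chars)
Lazy '<.*?>' starts at first '<' and stops at the FIRST '>': '<xxxac>' (7 chars)

7


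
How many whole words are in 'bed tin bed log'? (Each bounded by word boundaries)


Word boundaries (\b) mark the start/end of each word.
Text: 'bed tin bed log'
Splitting by whitespace:
  Word 1: 'bed'
  Word 2: 'tin'
  Word 3: 'bed'
  Word 4: 'log'
Total whole words: 4

4


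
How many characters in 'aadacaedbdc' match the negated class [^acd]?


Negated class [^acd] matches any char NOT in {a, c, d}
Scanning 'aadacaedbdc':
  pos 0: 'a' -> no (excluded)
  pos 1: 'a' -> no (excluded)
  pos 2: 'd' -> no (excluded)
  pos 3: 'a' -> no (excluded)
  pos 4: 'c' -> no (excluded)
  pos 5: 'a' -> no (excluded)
  pos 6: 'e' -> MATCH
  pos 7: 'd' -> no (excluded)
  pos 8: 'b' -> MATCH
  pos 9: 'd' -> no (excluded)
  pos 10: 'c' -> no (excluded)
Total matches: 2

2


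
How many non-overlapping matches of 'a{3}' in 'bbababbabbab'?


Pattern 'a{3}' matches exactly 3 consecutive a's (greedy, non-overlapping).
String: 'bbababbabbab'
Scanning for runs of a's:
  Run at pos 2: 'a' (length 1) -> 0 match(es)
  Run at pos 4: 'a' (length 1) -> 0 match(es)
  Run at pos 7: 'a' (length 1) -> 0 match(es)
  Run at pos 10: 'a' (length 1) -> 0 match(es)
Matches found: []
Total: 0

0


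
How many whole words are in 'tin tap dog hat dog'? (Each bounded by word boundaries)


Word boundaries (\b) mark the start/end of each word.
Text: 'tin tap dog hat dog'
Splitting by whitespace:
  Word 1: 'tin'
  Word 2: 'tap'
  Word 3: 'dog'
  Word 4: 'hat'
  Word 5: 'dog'
Total whole words: 5

5


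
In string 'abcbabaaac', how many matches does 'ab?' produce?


Pattern 'ab?' matches 'a' optionally followed by 'b'.
String: 'abcbabaaac'
Scanning left to right for 'a' then checking next char:
  Match 1: 'ab' (a followed by b)
  Match 2: 'ab' (a followed by b)
  Match 3: 'a' (a not followed by b)
  Match 4: 'a' (a not followed by b)
  Match 5: 'a' (a not followed by b)
Total matches: 5

5


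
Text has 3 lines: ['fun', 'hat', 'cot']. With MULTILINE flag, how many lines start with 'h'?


With MULTILINE flag, ^ matches the start of each line.
Lines: ['fun', 'hat', 'cot']
Checking which lines start with 'h':
  Line 1: 'fun' -> no
  Line 2: 'hat' -> MATCH
  Line 3: 'cot' -> no
Matching lines: ['hat']
Count: 1

1


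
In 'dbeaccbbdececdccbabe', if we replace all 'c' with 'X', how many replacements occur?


re.sub('c', 'X', text) replaces every occurrence of 'c' with 'X'.
Text: 'dbeaccbbdececdccbabe'
Scanning for 'c':
  pos 4: 'c' -> replacement #1
  pos 5: 'c' -> replacement #2
  pos 10: 'c' -> replacement #3
  pos 12: 'c' -> replacement #4
  pos 14: 'c' -> replacement #5
  pos 15: 'c' -> replacement #6
Total replacements: 6

6


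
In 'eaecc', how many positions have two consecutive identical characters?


Looking for consecutive identical characters in 'eaecc':
  pos 0-1: 'e' vs 'a' -> different
  pos 1-2: 'a' vs 'e' -> different
  pos 2-3: 'e' vs 'c' -> different
  pos 3-4: 'c' vs 'c' -> MATCH ('cc')
Consecutive identical pairs: ['cc']
Count: 1

1


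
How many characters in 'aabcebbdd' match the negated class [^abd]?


Negated class [^abd] matches any char NOT in {a, b, d}
Scanning 'aabcebbdd':
  pos 0: 'a' -> no (excluded)
  pos 1: 'a' -> no (excluded)
  pos 2: 'b' -> no (excluded)
  pos 3: 'c' -> MATCH
  pos 4: 'e' -> MATCH
  pos 5: 'b' -> no (excluded)
  pos 6: 'b' -> no (excluded)
  pos 7: 'd' -> no (excluded)
  pos 8: 'd' -> no (excluded)
Total matches: 2

2


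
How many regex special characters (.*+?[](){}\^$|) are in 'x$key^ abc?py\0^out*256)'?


Regex special characters are: . * + ? [ ] ( ) { } \ ^ $ |
Scanning 'x$key^ abc?py\0^out*256)':
  pos 1: '$' -> SPECIAL
  pos 5: '^' -> SPECIAL
  pos 10: '?' -> SPECIAL
  pos 13: '\' -> SPECIAL
  pos 15: '^' -> SPECIAL
  pos 19: '*' -> SPECIAL
  pos 23: ')' -> SPECIAL
Special chars found: ['$', '^', '?', '\\', '^', '*', ')']
Total: 7

7


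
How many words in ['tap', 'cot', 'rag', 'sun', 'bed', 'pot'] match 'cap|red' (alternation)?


Alternation 'cap|red' matches either 'cap' or 'red'.
Checking each word:
  'tap' -> no
  'cot' -> no
  'rag' -> no
  'sun' -> no
  'bed' -> no
  'pot' -> no
Matches: []
Count: 0

0


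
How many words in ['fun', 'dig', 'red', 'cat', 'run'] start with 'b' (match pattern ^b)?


Pattern ^b anchors to start of word. Check which words begin with 'b':
  'fun' -> no
  'dig' -> no
  'red' -> no
  'cat' -> no
  'run' -> no
Matching words: []
Count: 0

0


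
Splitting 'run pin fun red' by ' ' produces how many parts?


Splitting by ' ' breaks the string at each occurrence of the separator.
Text: 'run pin fun red'
Parts after split:
  Part 1: 'run'
  Part 2: 'pin'
  Part 3: 'fun'
  Part 4: 'red'
Total parts: 4

4


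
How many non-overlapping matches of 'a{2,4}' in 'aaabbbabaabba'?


Pattern 'a{2,4}' matches between 2 and 4 consecutive a's (greedy).
String: 'aaabbbabaabba'
Finding runs of a's and applying greedy matching:
  Run at pos 0: 'aaa' (length 3)
  Run at pos 6: 'a' (length 1)
  Run at pos 8: 'aa' (length 2)
  Run at pos 12: 'a' (length 1)
Matches: ['aaa', 'aa']
Count: 2

2


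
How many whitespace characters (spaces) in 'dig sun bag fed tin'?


\s matches whitespace characters (spaces, tabs, etc.).
Text: 'dig sun bag fed tin'
This text has 5 words separated by spaces.
Number of spaces = number of words - 1 = 5 - 1 = 4

4


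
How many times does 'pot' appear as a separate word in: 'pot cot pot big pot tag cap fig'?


Scanning each word for exact match 'pot':
  Word 1: 'pot' -> MATCH
  Word 2: 'cot' -> no
  Word 3: 'pot' -> MATCH
  Word 4: 'big' -> no
  Word 5: 'pot' -> MATCH
  Word 6: 'tag' -> no
  Word 7: 'cap' -> no
  Word 8: 'fig' -> no
Total matches: 3

3


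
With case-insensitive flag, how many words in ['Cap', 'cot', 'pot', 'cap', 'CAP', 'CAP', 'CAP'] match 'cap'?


Case-insensitive matching: compare each word's lowercase form to 'cap'.
  'Cap' -> lower='cap' -> MATCH
  'cot' -> lower='cot' -> no
  'pot' -> lower='pot' -> no
  'cap' -> lower='cap' -> MATCH
  'CAP' -> lower='cap' -> MATCH
  'CAP' -> lower='cap' -> MATCH
  'CAP' -> lower='cap' -> MATCH
Matches: ['Cap', 'cap', 'CAP', 'CAP', 'CAP']
Count: 5

5


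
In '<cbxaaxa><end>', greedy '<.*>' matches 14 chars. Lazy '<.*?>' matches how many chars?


Greedy '<.*>' tries to match as MUCH as possible.
Lazy '<.*?>' tries to match as LITTLE as possible.

String: '<cbxaaxa><end>'
Greedy '<.*>' starts at first '<' and extends to the LAST '>': '<cbxaaxa><end>' (14 chars)
Lazy '<.*?>' starts at first '<' and stops at the FIRST '>': '<cbxaaxa>' (9 chars)

9


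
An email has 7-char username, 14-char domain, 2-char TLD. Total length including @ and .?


An email address has format: username@domain.tld
Username length: 7
'@' character: 1
Domain length: 14
'.' character: 1
TLD length: 2
Total = 7 + 1 + 14 + 1 + 2 = 25

25


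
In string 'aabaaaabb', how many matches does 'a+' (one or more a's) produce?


Pattern 'a+' matches one or more consecutive a's.
String: 'aabaaaabb'
Scanning for runs of a:
  Match 1: 'aa' (length 2)
  Match 2: 'aaaa' (length 4)
Total matches: 2

2


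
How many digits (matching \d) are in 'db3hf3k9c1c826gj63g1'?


\d matches any digit 0-9.
Scanning 'db3hf3k9c1c826gj63g1':
  pos 2: '3' -> DIGIT
  pos 5: '3' -> DIGIT
  pos 7: '9' -> DIGIT
  pos 9: '1' -> DIGIT
  pos 11: '8' -> DIGIT
  pos 12: '2' -> DIGIT
  pos 13: '6' -> DIGIT
  pos 16: '6' -> DIGIT
  pos 17: '3' -> DIGIT
  pos 19: '1' -> DIGIT
Digits found: ['3', '3', '9', '1', '8', '2', '6', '6', '3', '1']
Total: 10

10


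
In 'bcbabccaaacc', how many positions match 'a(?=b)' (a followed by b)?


Lookahead 'a(?=b)' matches 'a' only when followed by 'b'.
String: 'bcbabccaaacc'
Checking each position where char is 'a':
  pos 3: 'a' -> MATCH (next='b')
  pos 7: 'a' -> no (next='a')
  pos 8: 'a' -> no (next='a')
  pos 9: 'a' -> no (next='c')
Matching positions: [3]
Count: 1

1


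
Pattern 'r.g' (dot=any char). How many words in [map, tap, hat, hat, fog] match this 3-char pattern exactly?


Pattern 'r.g' means: starts with 'r', any single char, ends with 'g'.
Checking each word (must be exactly 3 chars):
  'map' (len=3): no
  'tap' (len=3): no
  'hat' (len=3): no
  'hat' (len=3): no
  'fog' (len=3): no
Matching words: []
Total: 0

0


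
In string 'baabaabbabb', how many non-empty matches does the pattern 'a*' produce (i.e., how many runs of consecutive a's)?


Pattern 'a*' matches zero or more a's. We want non-empty runs of consecutive a's.
String: 'baabaabbabb'
Walking through the string to find runs of a's:
  Run 1: positions 1-2 -> 'aa'
  Run 2: positions 4-5 -> 'aa'
  Run 3: positions 8-8 -> 'a'
Non-empty runs found: ['aa', 'aa', 'a']
Count: 3

3


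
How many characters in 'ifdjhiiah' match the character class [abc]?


Character class [abc] matches any of: {a, b, c}
Scanning string 'ifdjhiiah' character by character:
  pos 0: 'i' -> no
  pos 1: 'f' -> no
  pos 2: 'd' -> no
  pos 3: 'j' -> no
  pos 4: 'h' -> no
  pos 5: 'i' -> no
  pos 6: 'i' -> no
  pos 7: 'a' -> MATCH
  pos 8: 'h' -> no
Total matches: 1

1


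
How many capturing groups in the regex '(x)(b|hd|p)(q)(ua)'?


To count capturing groups, count each '(' that starts a group.
Pattern: '(x)(b|hd|p)(q)(ua)'
Walking through the pattern:
  Position 0: '(' -> group #1
  Position 3: '(' -> group #2
  Position 11: '(' -> group #3
  Position 14: '(' -> group #4
Total capturing groups: 4

4


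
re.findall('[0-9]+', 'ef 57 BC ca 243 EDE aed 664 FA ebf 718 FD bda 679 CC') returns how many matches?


Pattern '[0-9]+' finds one or more digits.
Text: 'ef 57 BC ca 243 EDE aed 664 FA ebf 718 FD bda 679 CC'
Scanning for matches:
  Match 1: '57'
  Match 2: '243'
  Match 3: '664'
  Match 4: '718'
  Match 5: '679'
Total matches: 5

5


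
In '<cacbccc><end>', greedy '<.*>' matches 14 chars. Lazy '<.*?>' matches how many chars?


Greedy '<.*>' tries to match as MUCH as possible.
Lazy '<.*?>' tries to match as LITTLE as possible.

String: '<cacbccc><end>'
Greedy '<.*>' starts at first '<' and extends to the LAST '>': '<cacbccc><end>' (14 chars)
Lazy '<.*?>' starts at first '<' and stops at the FIRST '>': '<cacbccc>' (9 chars)

9


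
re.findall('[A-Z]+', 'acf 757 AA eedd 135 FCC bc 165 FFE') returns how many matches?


Pattern '[A-Z]+' finds one or more uppercase letters.
Text: 'acf 757 AA eedd 135 FCC bc 165 FFE'
Scanning for matches:
  Match 1: 'AA'
  Match 2: 'FCC'
  Match 3: 'FFE'
Total matches: 3

3


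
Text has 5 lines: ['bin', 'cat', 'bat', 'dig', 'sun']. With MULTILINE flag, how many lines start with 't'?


With MULTILINE flag, ^ matches the start of each line.
Lines: ['bin', 'cat', 'bat', 'dig', 'sun']
Checking which lines start with 't':
  Line 1: 'bin' -> no
  Line 2: 'cat' -> no
  Line 3: 'bat' -> no
  Line 4: 'dig' -> no
  Line 5: 'sun' -> no
Matching lines: []
Count: 0

0


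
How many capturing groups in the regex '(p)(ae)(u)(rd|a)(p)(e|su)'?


To count capturing groups, count each '(' that starts a group.
Pattern: '(p)(ae)(u)(rd|a)(p)(e|su)'
Walking through the pattern:
  Position 0: '(' -> group #1
  Position 3: '(' -> group #2
  Position 7: '(' -> group #3
  Position 10: '(' -> group #4
  Position 16: '(' -> group #5
  Position 19: '(' -> group #6
Total capturing groups: 6

6


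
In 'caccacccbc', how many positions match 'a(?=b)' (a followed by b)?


Lookahead 'a(?=b)' matches 'a' only when followed by 'b'.
String: 'caccacccbc'
Checking each position where char is 'a':
  pos 1: 'a' -> no (next='c')
  pos 4: 'a' -> no (next='c')
Matching positions: []
Count: 0

0


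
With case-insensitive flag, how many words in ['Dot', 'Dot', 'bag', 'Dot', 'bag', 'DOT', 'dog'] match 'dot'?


Case-insensitive matching: compare each word's lowercase form to 'dot'.
  'Dot' -> lower='dot' -> MATCH
  'Dot' -> lower='dot' -> MATCH
  'bag' -> lower='bag' -> no
  'Dot' -> lower='dot' -> MATCH
  'bag' -> lower='bag' -> no
  'DOT' -> lower='dot' -> MATCH
  'dog' -> lower='dog' -> no
Matches: ['Dot', 'Dot', 'Dot', 'DOT']
Count: 4

4


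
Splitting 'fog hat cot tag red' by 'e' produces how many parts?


Splitting by 'e' breaks the string at each occurrence of the separator.
Text: 'fog hat cot tag red'
Parts after split:
  Part 1: 'fog hat cot tag r'
  Part 2: 'd'
Total parts: 2

2


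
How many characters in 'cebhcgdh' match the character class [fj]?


Character class [fj] matches any of: {f, j}
Scanning string 'cebhcgdh' character by character:
  pos 0: 'c' -> no
  pos 1: 'e' -> no
  pos 2: 'b' -> no
  pos 3: 'h' -> no
  pos 4: 'c' -> no
  pos 5: 'g' -> no
  pos 6: 'd' -> no
  pos 7: 'h' -> no
Total matches: 0

0


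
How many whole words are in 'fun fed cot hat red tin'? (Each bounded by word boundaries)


Word boundaries (\b) mark the start/end of each word.
Text: 'fun fed cot hat red tin'
Splitting by whitespace:
  Word 1: 'fun'
  Word 2: 'fed'
  Word 3: 'cot'
  Word 4: 'hat'
  Word 5: 'red'
  Word 6: 'tin'
Total whole words: 6

6


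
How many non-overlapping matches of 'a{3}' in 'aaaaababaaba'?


Pattern 'a{3}' matches exactly 3 consecutive a's (greedy, non-overlapping).
String: 'aaaaababaaba'
Scanning for runs of a's:
  Run at pos 0: 'aaaaa' (length 5) -> 1 match(es)
  Run at pos 6: 'a' (length 1) -> 0 match(es)
  Run at pos 8: 'aa' (length 2) -> 0 match(es)
  Run at pos 11: 'a' (length 1) -> 0 match(es)
Matches found: ['aaa']
Total: 1

1


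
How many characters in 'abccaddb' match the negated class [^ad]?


Negated class [^ad] matches any char NOT in {a, d}
Scanning 'abccaddb':
  pos 0: 'a' -> no (excluded)
  pos 1: 'b' -> MATCH
  pos 2: 'c' -> MATCH
  pos 3: 'c' -> MATCH
  pos 4: 'a' -> no (excluded)
  pos 5: 'd' -> no (excluded)
  pos 6: 'd' -> no (excluded)
  pos 7: 'b' -> MATCH
Total matches: 4

4


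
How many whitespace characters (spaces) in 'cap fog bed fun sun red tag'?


\s matches whitespace characters (spaces, tabs, etc.).
Text: 'cap fog bed fun sun red tag'
This text has 7 words separated by spaces.
Number of spaces = number of words - 1 = 7 - 1 = 6

6


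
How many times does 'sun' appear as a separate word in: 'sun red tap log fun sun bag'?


Scanning each word for exact match 'sun':
  Word 1: 'sun' -> MATCH
  Word 2: 'red' -> no
  Word 3: 'tap' -> no
  Word 4: 'log' -> no
  Word 5: 'fun' -> no
  Word 6: 'sun' -> MATCH
  Word 7: 'bag' -> no
Total matches: 2

2


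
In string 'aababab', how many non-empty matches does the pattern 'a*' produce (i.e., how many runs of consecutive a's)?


Pattern 'a*' matches zero or more a's. We want non-empty runs of consecutive a's.
String: 'aababab'
Walking through the string to find runs of a's:
  Run 1: positions 0-1 -> 'aa'
  Run 2: positions 3-3 -> 'a'
  Run 3: positions 5-5 -> 'a'
Non-empty runs found: ['aa', 'a', 'a']
Count: 3

3


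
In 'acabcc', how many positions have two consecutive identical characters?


Looking for consecutive identical characters in 'acabcc':
  pos 0-1: 'a' vs 'c' -> different
  pos 1-2: 'c' vs 'a' -> different
  pos 2-3: 'a' vs 'b' -> different
  pos 3-4: 'b' vs 'c' -> different
  pos 4-5: 'c' vs 'c' -> MATCH ('cc')
Consecutive identical pairs: ['cc']
Count: 1

1


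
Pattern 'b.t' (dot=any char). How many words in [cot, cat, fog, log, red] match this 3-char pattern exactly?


Pattern 'b.t' means: starts with 'b', any single char, ends with 't'.
Checking each word (must be exactly 3 chars):
  'cot' (len=3): no
  'cat' (len=3): no
  'fog' (len=3): no
  'log' (len=3): no
  'red' (len=3): no
Matching words: []
Total: 0

0


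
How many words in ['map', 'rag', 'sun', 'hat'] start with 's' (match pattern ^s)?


Pattern ^s anchors to start of word. Check which words begin with 's':
  'map' -> no
  'rag' -> no
  'sun' -> MATCH (starts with 's')
  'hat' -> no
Matching words: ['sun']
Count: 1

1


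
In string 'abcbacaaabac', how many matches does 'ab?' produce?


Pattern 'ab?' matches 'a' optionally followed by 'b'.
String: 'abcbacaaabac'
Scanning left to right for 'a' then checking next char:
  Match 1: 'ab' (a followed by b)
  Match 2: 'a' (a not followed by b)
  Match 3: 'a' (a not followed by b)
  Match 4: 'a' (a not followed by b)
  Match 5: 'ab' (a followed by b)
  Match 6: 'a' (a not followed by b)
Total matches: 6

6


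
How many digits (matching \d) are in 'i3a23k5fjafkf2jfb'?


\d matches any digit 0-9.
Scanning 'i3a23k5fjafkf2jfb':
  pos 1: '3' -> DIGIT
  pos 3: '2' -> DIGIT
  pos 4: '3' -> DIGIT
  pos 6: '5' -> DIGIT
  pos 13: '2' -> DIGIT
Digits found: ['3', '2', '3', '5', '2']
Total: 5

5


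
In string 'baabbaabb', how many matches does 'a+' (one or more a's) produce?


Pattern 'a+' matches one or more consecutive a's.
String: 'baabbaabb'
Scanning for runs of a:
  Match 1: 'aa' (length 2)
  Match 2: 'aa' (length 2)
Total matches: 2

2


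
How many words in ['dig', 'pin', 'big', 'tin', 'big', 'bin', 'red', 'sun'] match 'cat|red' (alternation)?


Alternation 'cat|red' matches either 'cat' or 'red'.
Checking each word:
  'dig' -> no
  'pin' -> no
  'big' -> no
  'tin' -> no
  'big' -> no
  'bin' -> no
  'red' -> MATCH
  'sun' -> no
Matches: ['red']
Count: 1

1


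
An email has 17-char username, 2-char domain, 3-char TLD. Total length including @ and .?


An email address has format: username@domain.tld
Username length: 17
'@' character: 1
Domain length: 2
'.' character: 1
TLD length: 3
Total = 17 + 1 + 2 + 1 + 3 = 24

24


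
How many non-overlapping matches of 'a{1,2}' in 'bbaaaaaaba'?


Pattern 'a{1,2}' matches between 1 and 2 consecutive a's (greedy).
String: 'bbaaaaaaba'
Finding runs of a's and applying greedy matching:
  Run at pos 2: 'aaaaaa' (length 6)
  Run at pos 9: 'a' (length 1)
Matches: ['aa', 'aa', 'aa', 'a']
Count: 4

4


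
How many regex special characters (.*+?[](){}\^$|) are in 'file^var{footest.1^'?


Regex special characters are: . * + ? [ ] ( ) { } \ ^ $ |
Scanning 'file^var{footest.1^':
  pos 4: '^' -> SPECIAL
  pos 8: '{' -> SPECIAL
  pos 16: '.' -> SPECIAL
  pos 18: '^' -> SPECIAL
Special chars found: ['^', '{', '.', '^']
Total: 4

4


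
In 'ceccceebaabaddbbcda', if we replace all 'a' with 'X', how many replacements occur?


re.sub('a', 'X', text) replaces every occurrence of 'a' with 'X'.
Text: 'ceccceebaabaddbbcda'
Scanning for 'a':
  pos 8: 'a' -> replacement #1
  pos 9: 'a' -> replacement #2
  pos 11: 'a' -> replacement #3
  pos 18: 'a' -> replacement #4
Total replacements: 4

4


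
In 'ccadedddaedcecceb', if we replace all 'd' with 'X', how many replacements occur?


re.sub('d', 'X', text) replaces every occurrence of 'd' with 'X'.
Text: 'ccadedddaedcecceb'
Scanning for 'd':
  pos 3: 'd' -> replacement #1
  pos 5: 'd' -> replacement #2
  pos 6: 'd' -> replacement #3
  pos 7: 'd' -> replacement #4
  pos 10: 'd' -> replacement #5
Total replacements: 5

5


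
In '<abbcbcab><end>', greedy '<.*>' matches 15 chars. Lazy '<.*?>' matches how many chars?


Greedy '<.*>' tries to match as MUCH as possible.
Lazy '<.*?>' tries to match as LITTLE as possible.

String: '<abbcbcab><end>'
Greedy '<.*>' starts at first '<' and extends to the LAST '>': '<abbcbcab><end>' (15 chars)
Lazy '<.*?>' starts at first '<' and stops at the FIRST '>': '<abbcbcab>' (10 chars)

10


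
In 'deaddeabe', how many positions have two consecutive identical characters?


Looking for consecutive identical characters in 'deaddeabe':
  pos 0-1: 'd' vs 'e' -> different
  pos 1-2: 'e' vs 'a' -> different
  pos 2-3: 'a' vs 'd' -> different
  pos 3-4: 'd' vs 'd' -> MATCH ('dd')
  pos 4-5: 'd' vs 'e' -> different
  pos 5-6: 'e' vs 'a' -> different
  pos 6-7: 'a' vs 'b' -> different
  pos 7-8: 'b' vs 'e' -> different
Consecutive identical pairs: ['dd']
Count: 1

1


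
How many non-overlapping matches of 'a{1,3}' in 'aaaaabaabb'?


Pattern 'a{1,3}' matches between 1 and 3 consecutive a's (greedy).
String: 'aaaaabaabb'
Finding runs of a's and applying greedy matching:
  Run at pos 0: 'aaaaa' (length 5)
  Run at pos 6: 'aa' (length 2)
Matches: ['aaa', 'aa', 'aa']
Count: 3

3


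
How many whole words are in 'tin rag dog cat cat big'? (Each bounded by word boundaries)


Word boundaries (\b) mark the start/end of each word.
Text: 'tin rag dog cat cat big'
Splitting by whitespace:
  Word 1: 'tin'
  Word 2: 'rag'
  Word 3: 'dog'
  Word 4: 'cat'
  Word 5: 'cat'
  Word 6: 'big'
Total whole words: 6

6


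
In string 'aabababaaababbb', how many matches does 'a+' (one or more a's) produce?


Pattern 'a+' matches one or more consecutive a's.
String: 'aabababaaababbb'
Scanning for runs of a:
  Match 1: 'aa' (length 2)
  Match 2: 'a' (length 1)
  Match 3: 'a' (length 1)
  Match 4: 'aaa' (length 3)
  Match 5: 'a' (length 1)
Total matches: 5

5


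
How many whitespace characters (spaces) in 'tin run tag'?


\s matches whitespace characters (spaces, tabs, etc.).
Text: 'tin run tag'
This text has 3 words separated by spaces.
Number of spaces = number of words - 1 = 3 - 1 = 2

2


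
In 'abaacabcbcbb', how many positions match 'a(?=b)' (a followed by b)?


Lookahead 'a(?=b)' matches 'a' only when followed by 'b'.
String: 'abaacabcbcbb'
Checking each position where char is 'a':
  pos 0: 'a' -> MATCH (next='b')
  pos 2: 'a' -> no (next='a')
  pos 3: 'a' -> no (next='c')
  pos 5: 'a' -> MATCH (next='b')
Matching positions: [0, 5]
Count: 2

2


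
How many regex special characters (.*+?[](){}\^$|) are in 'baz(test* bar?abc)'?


Regex special characters are: . * + ? [ ] ( ) { } \ ^ $ |
Scanning 'baz(test* bar?abc)':
  pos 3: '(' -> SPECIAL
  pos 8: '*' -> SPECIAL
  pos 13: '?' -> SPECIAL
  pos 17: ')' -> SPECIAL
Special chars found: ['(', '*', '?', ')']
Total: 4

4


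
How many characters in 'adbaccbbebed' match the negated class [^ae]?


Negated class [^ae] matches any char NOT in {a, e}
Scanning 'adbaccbbebed':
  pos 0: 'a' -> no (excluded)
  pos 1: 'd' -> MATCH
  pos 2: 'b' -> MATCH
  pos 3: 'a' -> no (excluded)
  pos 4: 'c' -> MATCH
  pos 5: 'c' -> MATCH
  pos 6: 'b' -> MATCH
  pos 7: 'b' -> MATCH
  pos 8: 'e' -> no (excluded)
  pos 9: 'b' -> MATCH
  pos 10: 'e' -> no (excluded)
  pos 11: 'd' -> MATCH
Total matches: 8

8


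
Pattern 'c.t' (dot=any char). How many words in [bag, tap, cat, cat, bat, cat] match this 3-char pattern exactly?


Pattern 'c.t' means: starts with 'c', any single char, ends with 't'.
Checking each word (must be exactly 3 chars):
  'bag' (len=3): no
  'tap' (len=3): no
  'cat' (len=3): MATCH
  'cat' (len=3): MATCH
  'bat' (len=3): no
  'cat' (len=3): MATCH
Matching words: ['cat', 'cat', 'cat']
Total: 3

3


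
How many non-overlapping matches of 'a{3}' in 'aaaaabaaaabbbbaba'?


Pattern 'a{3}' matches exactly 3 consecutive a's (greedy, non-overlapping).
String: 'aaaaabaaaabbbbaba'
Scanning for runs of a's:
  Run at pos 0: 'aaaaa' (length 5) -> 1 match(es)
  Run at pos 6: 'aaaa' (length 4) -> 1 match(es)
  Run at pos 14: 'a' (length 1) -> 0 match(es)
  Run at pos 16: 'a' (length 1) -> 0 match(es)
Matches found: ['aaa', 'aaa']
Total: 2

2


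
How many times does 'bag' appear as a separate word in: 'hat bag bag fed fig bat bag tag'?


Scanning each word for exact match 'bag':
  Word 1: 'hat' -> no
  Word 2: 'bag' -> MATCH
  Word 3: 'bag' -> MATCH
  Word 4: 'fed' -> no
  Word 5: 'fig' -> no
  Word 6: 'bat' -> no
  Word 7: 'bag' -> MATCH
  Word 8: 'tag' -> no
Total matches: 3

3


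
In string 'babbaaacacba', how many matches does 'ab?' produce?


Pattern 'ab?' matches 'a' optionally followed by 'b'.
String: 'babbaaacacba'
Scanning left to right for 'a' then checking next char:
  Match 1: 'ab' (a followed by b)
  Match 2: 'a' (a not followed by b)
  Match 3: 'a' (a not followed by b)
  Match 4: 'a' (a not followed by b)
  Match 5: 'a' (a not followed by b)
  Match 6: 'a' (a not followed by b)
Total matches: 6

6


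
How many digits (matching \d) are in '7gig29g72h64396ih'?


\d matches any digit 0-9.
Scanning '7gig29g72h64396ih':
  pos 0: '7' -> DIGIT
  pos 4: '2' -> DIGIT
  pos 5: '9' -> DIGIT
  pos 7: '7' -> DIGIT
  pos 8: '2' -> DIGIT
  pos 10: '6' -> DIGIT
  pos 11: '4' -> DIGIT
  pos 12: '3' -> DIGIT
  pos 13: '9' -> DIGIT
  pos 14: '6' -> DIGIT
Digits found: ['7', '2', '9', '7', '2', '6', '4', '3', '9', '6']
Total: 10

10


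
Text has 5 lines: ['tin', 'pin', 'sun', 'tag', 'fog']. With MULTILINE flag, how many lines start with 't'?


With MULTILINE flag, ^ matches the start of each line.
Lines: ['tin', 'pin', 'sun', 'tag', 'fog']
Checking which lines start with 't':
  Line 1: 'tin' -> MATCH
  Line 2: 'pin' -> no
  Line 3: 'sun' -> no
  Line 4: 'tag' -> MATCH
  Line 5: 'fog' -> no
Matching lines: ['tin', 'tag']
Count: 2

2


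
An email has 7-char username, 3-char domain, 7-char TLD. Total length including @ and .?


An email address has format: username@domain.tld
Username length: 7
'@' character: 1
Domain length: 3
'.' character: 1
TLD length: 7
Total = 7 + 1 + 3 + 1 + 7 = 19

19


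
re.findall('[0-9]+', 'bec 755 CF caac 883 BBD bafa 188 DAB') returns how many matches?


Pattern '[0-9]+' finds one or more digits.
Text: 'bec 755 CF caac 883 BBD bafa 188 DAB'
Scanning for matches:
  Match 1: '755'
  Match 2: '883'
  Match 3: '188'
Total matches: 3

3


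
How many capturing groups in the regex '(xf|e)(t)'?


To count capturing groups, count each '(' that starts a group.
Pattern: '(xf|e)(t)'
Walking through the pattern:
  Position 0: '(' -> group #1
  Position 6: '(' -> group #2
Total capturing groups: 2

2


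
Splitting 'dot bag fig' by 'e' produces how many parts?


Splitting by 'e' breaks the string at each occurrence of the separator.
Text: 'dot bag fig'
Parts after split:
  Part 1: 'dot bag fig'
Total parts: 1

1


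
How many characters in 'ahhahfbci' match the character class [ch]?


Character class [ch] matches any of: {c, h}
Scanning string 'ahhahfbci' character by character:
  pos 0: 'a' -> no
  pos 1: 'h' -> MATCH
  pos 2: 'h' -> MATCH
  pos 3: 'a' -> no
  pos 4: 'h' -> MATCH
  pos 5: 'f' -> no
  pos 6: 'b' -> no
  pos 7: 'c' -> MATCH
  pos 8: 'i' -> no
Total matches: 4

4


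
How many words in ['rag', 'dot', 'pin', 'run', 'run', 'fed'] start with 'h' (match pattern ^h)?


Pattern ^h anchors to start of word. Check which words begin with 'h':
  'rag' -> no
  'dot' -> no
  'pin' -> no
  'run' -> no
  'run' -> no
  'fed' -> no
Matching words: []
Count: 0

0


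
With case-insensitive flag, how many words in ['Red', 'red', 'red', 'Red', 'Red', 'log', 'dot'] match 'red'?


Case-insensitive matching: compare each word's lowercase form to 'red'.
  'Red' -> lower='red' -> MATCH
  'red' -> lower='red' -> MATCH
  'red' -> lower='red' -> MATCH
  'Red' -> lower='red' -> MATCH
  'Red' -> lower='red' -> MATCH
  'log' -> lower='log' -> no
  'dot' -> lower='dot' -> no
Matches: ['Red', 'red', 'red', 'Red', 'Red']
Count: 5

5


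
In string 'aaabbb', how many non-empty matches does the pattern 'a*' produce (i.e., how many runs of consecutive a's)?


Pattern 'a*' matches zero or more a's. We want non-empty runs of consecutive a's.
String: 'aaabbb'
Walking through the string to find runs of a's:
  Run 1: positions 0-2 -> 'aaa'
Non-empty runs found: ['aaa']
Count: 1

1


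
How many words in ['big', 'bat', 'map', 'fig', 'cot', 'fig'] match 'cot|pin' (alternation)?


Alternation 'cot|pin' matches either 'cot' or 'pin'.
Checking each word:
  'big' -> no
  'bat' -> no
  'map' -> no
  'fig' -> no
  'cot' -> MATCH
  'fig' -> no
Matches: ['cot']
Count: 1

1


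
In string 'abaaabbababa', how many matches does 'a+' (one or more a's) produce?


Pattern 'a+' matches one or more consecutive a's.
String: 'abaaabbababa'
Scanning for runs of a:
  Match 1: 'a' (length 1)
  Match 2: 'aaa' (length 3)
  Match 3: 'a' (length 1)
  Match 4: 'a' (length 1)
  Match 5: 'a' (length 1)
Total matches: 5

5


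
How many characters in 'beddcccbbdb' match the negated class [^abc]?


Negated class [^abc] matches any char NOT in {a, b, c}
Scanning 'beddcccbbdb':
  pos 0: 'b' -> no (excluded)
  pos 1: 'e' -> MATCH
  pos 2: 'd' -> MATCH
  pos 3: 'd' -> MATCH
  pos 4: 'c' -> no (excluded)
  pos 5: 'c' -> no (excluded)
  pos 6: 'c' -> no (excluded)
  pos 7: 'b' -> no (excluded)
  pos 8: 'b' -> no (excluded)
  pos 9: 'd' -> MATCH
  pos 10: 'b' -> no (excluded)
Total matches: 4

4


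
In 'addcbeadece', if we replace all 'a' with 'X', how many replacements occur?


re.sub('a', 'X', text) replaces every occurrence of 'a' with 'X'.
Text: 'addcbeadece'
Scanning for 'a':
  pos 0: 'a' -> replacement #1
  pos 6: 'a' -> replacement #2
Total replacements: 2

2
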